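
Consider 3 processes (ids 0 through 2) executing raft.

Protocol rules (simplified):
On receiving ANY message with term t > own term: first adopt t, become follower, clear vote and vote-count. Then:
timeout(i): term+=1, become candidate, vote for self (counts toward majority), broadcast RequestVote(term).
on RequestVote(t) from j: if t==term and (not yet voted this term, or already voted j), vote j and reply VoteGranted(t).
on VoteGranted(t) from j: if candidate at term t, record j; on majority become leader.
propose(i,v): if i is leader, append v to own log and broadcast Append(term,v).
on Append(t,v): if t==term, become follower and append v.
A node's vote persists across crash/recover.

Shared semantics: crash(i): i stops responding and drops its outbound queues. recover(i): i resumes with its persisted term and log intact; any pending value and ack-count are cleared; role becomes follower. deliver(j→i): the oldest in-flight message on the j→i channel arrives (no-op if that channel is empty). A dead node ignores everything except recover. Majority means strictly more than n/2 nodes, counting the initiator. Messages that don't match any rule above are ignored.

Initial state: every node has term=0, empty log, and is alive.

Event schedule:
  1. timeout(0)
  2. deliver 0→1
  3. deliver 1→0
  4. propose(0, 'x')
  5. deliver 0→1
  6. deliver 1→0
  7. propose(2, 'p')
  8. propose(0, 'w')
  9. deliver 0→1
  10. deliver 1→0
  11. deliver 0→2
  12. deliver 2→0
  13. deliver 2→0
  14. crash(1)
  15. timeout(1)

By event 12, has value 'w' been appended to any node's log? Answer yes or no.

step 1 timeout(0): 0={cand,t=1,log=-}
step 2 deliver 0→1: 1={foll,t=1,log=-}
step 3 deliver 1→0: 0={lead,t=1,log=-}
step 4 propose(0,'x'): 0={lead,t=1,log=x}
step 5 deliver 0→1: 1={foll,t=1,log=x}
step 6 deliver 1→0: —
step 7 propose(2,'p'): —
step 8 propose(0,'w'): 0={lead,t=1,log=x,w}
step 9 deliver 0→1: 1={foll,t=1,log=x,w}
step 10 deliver 1→0: —
step 11 deliver 0→2: 2={foll,t=1,log=-}
step 12 deliver 2→0: —

yes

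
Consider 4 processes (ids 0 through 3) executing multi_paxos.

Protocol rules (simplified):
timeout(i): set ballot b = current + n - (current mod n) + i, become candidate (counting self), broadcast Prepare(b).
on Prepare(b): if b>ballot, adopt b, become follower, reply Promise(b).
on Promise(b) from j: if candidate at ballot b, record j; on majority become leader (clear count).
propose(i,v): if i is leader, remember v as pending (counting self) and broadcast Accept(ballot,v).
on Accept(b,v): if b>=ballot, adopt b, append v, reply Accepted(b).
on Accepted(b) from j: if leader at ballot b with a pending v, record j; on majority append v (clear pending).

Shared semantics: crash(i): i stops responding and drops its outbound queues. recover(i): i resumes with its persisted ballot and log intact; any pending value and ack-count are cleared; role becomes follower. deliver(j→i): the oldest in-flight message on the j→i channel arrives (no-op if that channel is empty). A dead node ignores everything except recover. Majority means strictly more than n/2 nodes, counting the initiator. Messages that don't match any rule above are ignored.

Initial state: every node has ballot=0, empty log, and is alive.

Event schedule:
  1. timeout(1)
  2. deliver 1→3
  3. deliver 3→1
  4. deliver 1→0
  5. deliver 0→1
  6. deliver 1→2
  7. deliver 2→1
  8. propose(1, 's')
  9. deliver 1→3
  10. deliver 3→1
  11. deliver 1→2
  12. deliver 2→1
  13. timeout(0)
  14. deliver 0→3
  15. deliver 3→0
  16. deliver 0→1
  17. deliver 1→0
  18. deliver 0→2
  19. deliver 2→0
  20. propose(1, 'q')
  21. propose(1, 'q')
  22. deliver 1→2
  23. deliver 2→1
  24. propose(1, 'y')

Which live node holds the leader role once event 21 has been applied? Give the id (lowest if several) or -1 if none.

0

1. timeout(1):  <1:cand b5 ->
2. deliver 1→3:  <3:foll b5 ->
3. deliver 3→1:  nop
4. deliver 1→0:  <0:foll b5 ->
5. deliver 0→1:  <1:lead b5 ->
6. deliver 1→2:  <2:foll b5 ->
7. deliver 2→1:  nop
8. propose(1,'s'):  nop
9. deliver 1→3:  <3:foll b5 s>
10. deliver 3→1:  nop
11. deliver 1→2:  <2:foll b5 s>
12. deliver 2→1:  <1:lead b5 s>
13. timeout(0):  <0:cand b8 ->
14. deliver 0→3:  <3:foll b8 s>
15. deliver 3→0:  nop
16. deliver 0→1:  <1:foll b8 s>
17. deliver 1→0:  nop
18. deliver 0→2:  <2:foll b8 s>
19. deliver 2→0:  <0:lead b8 ->
20. propose(1,'q'):  nop
21. propose(1,'q'):  nop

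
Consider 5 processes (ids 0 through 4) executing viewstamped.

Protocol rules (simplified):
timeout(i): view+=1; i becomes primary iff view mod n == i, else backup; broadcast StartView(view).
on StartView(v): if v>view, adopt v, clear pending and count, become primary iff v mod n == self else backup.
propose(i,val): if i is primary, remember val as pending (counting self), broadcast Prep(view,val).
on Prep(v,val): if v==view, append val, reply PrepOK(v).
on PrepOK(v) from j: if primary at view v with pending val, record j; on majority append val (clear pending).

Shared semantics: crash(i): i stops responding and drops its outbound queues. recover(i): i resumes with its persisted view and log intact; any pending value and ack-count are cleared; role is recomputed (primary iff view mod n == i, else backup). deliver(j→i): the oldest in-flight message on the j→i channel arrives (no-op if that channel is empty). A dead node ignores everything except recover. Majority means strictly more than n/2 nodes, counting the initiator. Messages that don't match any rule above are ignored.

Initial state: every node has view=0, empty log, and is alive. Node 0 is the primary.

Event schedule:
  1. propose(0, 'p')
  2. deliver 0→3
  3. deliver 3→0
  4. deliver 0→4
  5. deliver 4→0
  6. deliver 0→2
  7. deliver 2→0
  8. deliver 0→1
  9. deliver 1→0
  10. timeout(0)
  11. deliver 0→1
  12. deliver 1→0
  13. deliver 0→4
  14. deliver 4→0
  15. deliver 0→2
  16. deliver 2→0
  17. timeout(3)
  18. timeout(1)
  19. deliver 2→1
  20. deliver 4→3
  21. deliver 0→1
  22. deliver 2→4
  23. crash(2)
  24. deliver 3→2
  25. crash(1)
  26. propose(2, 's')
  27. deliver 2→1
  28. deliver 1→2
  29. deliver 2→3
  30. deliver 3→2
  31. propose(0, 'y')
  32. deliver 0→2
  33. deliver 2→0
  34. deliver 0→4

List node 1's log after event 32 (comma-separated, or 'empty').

1. propose(0,'p'):  nop
2. deliver 0→3:  <3:back v0 p>
3. deliver 3→0:  nop
4. deliver 0→4:  <4:back v0 p>
5. deliver 4→0:  <0:prim v0 p>
6. deliver 0→2:  <2:back v0 p>
7. deliver 2→0:  nop
8. deliver 0→1:  <1:back v0 p>
9. deliver 1→0:  nop
10. timeout(0):  <0:back v1 p>
11. deliver 0→1:  <1:prim v1 p>
12. deliver 1→0:  nop
13. deliver 0→4:  <4:back v1 p>
14. deliver 4→0:  nop
15. deliver 0→2:  <2:back v1 p>
16. deliver 2→0:  nop
17. timeout(3):  <3:back v1 p>
18. timeout(1):  <1:back v2 p>
19. deliver 2→1:  nop
20. deliver 4→3:  nop
21. deliver 0→1:  nop
22. deliver 2→4:  nop
23. crash(2):  <2:✗back v1 p>
24. deliver 3→2:  nop
25. crash(1):  <1:✗back v2 p>
26. propose(2,'s'):  nop
27. deliver 2→1:  nop
28. deliver 1→2:  nop
29. deliver 2→3:  nop
30. deliver 3→2:  nop
31. propose(0,'y'):  nop
32. deliver 0→2:  nop

p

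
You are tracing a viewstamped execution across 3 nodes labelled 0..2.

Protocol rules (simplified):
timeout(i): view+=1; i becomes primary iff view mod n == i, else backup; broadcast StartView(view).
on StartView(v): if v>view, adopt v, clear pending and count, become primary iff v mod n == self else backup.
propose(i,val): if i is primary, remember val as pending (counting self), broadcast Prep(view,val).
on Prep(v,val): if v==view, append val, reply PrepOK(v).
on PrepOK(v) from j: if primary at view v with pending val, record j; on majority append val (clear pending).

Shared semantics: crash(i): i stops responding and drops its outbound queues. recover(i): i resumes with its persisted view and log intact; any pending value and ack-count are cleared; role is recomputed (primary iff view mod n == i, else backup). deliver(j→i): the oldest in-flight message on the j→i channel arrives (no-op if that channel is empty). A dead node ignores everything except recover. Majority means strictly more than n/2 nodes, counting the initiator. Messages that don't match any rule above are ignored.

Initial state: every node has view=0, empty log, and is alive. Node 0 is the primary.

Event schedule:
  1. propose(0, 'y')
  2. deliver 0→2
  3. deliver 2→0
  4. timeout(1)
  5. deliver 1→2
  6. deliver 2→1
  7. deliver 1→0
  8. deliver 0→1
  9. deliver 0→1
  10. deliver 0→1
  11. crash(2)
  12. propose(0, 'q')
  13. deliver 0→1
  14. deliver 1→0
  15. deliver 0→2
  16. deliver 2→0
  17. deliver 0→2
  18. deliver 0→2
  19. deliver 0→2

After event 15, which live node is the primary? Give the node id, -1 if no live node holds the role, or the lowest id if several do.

1

[1] propose(0,'y') → ∅
[2] deliver 0→2 → N2(back v0 [y])
[3] deliver 2→0 → N0(prim v0 [y])
[4] timeout(1) → N1(prim v1 [-])
[5] deliver 1→2 → N2(back v1 [y])
[6] deliver 2→1 → ∅
[7] deliver 1→0 → N0(back v1 [y])
[8] deliver 0→1 → ∅
[9] deliver 0→1 → ∅
[10] deliver 0→1 → ∅
[11] crash(2) → N2(✗back v1 [y])
[12] propose(0,'q') → ∅
[13] deliver 0→1 → ∅
[14] deliver 1→0 → ∅
[15] deliver 0→2 → ∅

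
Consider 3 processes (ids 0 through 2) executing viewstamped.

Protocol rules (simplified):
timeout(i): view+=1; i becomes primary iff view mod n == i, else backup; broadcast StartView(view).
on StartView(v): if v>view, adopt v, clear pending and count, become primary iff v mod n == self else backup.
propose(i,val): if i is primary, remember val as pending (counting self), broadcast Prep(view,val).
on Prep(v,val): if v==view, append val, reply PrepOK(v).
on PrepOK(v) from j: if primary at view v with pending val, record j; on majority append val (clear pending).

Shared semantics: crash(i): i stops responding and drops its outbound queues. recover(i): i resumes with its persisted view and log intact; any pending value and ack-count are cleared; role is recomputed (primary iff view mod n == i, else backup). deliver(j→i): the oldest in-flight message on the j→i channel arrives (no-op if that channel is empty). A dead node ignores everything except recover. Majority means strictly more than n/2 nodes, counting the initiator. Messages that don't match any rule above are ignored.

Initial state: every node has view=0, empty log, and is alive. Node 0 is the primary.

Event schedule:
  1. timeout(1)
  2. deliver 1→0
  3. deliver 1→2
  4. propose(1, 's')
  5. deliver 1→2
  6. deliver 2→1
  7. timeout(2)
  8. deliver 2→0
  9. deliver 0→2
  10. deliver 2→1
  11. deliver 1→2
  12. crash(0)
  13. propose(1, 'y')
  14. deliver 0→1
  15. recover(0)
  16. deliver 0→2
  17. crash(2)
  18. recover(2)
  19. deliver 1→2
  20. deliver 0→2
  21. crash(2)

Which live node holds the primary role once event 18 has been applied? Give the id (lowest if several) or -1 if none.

1. timeout(1):  <1:prim v1 ->
2. deliver 1→0:  <0:back v1 ->
3. deliver 1→2:  <2:back v1 ->
4. propose(1,'s'):  nop
5. deliver 1→2:  <2:back v1 s>
6. deliver 2→1:  <1:prim v1 s>
7. timeout(2):  <2:prim v2 s>
8. deliver 2→0:  <0:back v2 ->
9. deliver 0→2:  nop
10. deliver 2→1:  <1:back v2 s>
11. deliver 1→2:  nop
12. crash(0):  <0:✗back v2 ->
13. propose(1,'y'):  nop
14. deliver 0→1:  nop
15. recover(0):  <0:back v2 ->
16. deliver 0→2:  nop
17. crash(2):  <2:✗prim v2 s>
18. recover(2):  <2:prim v2 s>

2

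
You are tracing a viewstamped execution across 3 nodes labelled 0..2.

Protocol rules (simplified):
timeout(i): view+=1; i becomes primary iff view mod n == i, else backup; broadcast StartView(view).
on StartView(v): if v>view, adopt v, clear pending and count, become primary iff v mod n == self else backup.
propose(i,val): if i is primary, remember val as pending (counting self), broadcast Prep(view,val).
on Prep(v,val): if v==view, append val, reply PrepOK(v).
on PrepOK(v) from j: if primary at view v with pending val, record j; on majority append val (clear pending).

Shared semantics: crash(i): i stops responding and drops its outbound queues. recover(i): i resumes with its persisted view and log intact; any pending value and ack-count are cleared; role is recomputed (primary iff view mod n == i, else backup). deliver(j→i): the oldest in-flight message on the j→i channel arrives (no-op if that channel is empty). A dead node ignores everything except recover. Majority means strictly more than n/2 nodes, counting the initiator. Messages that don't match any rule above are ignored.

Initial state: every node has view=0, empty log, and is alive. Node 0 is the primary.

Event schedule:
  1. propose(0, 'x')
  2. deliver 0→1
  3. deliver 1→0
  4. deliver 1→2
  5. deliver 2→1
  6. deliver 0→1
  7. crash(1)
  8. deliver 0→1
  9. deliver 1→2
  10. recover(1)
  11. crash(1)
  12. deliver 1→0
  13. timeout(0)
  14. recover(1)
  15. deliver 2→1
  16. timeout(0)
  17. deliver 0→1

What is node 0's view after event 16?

e1 propose(0,'x'): ·
e2 deliver 0→1: 1[back,v=0,x]
e3 deliver 1→0: 0[prim,v=0,x]
e4 deliver 1→2: ·
e5 deliver 2→1: ·
e6 deliver 0→1: ·
e7 crash(1): 1[✗back,v=0,x]
e8 deliver 0→1: ·
e9 deliver 1→2: ·
e10 recover(1): 1[back,v=0,x]
e11 crash(1): 1[✗back,v=0,x]
e12 deliver 1→0: ·
e13 timeout(0): 0[back,v=1,x]
e14 recover(1): 1[back,v=0,x]
e15 deliver 2→1: ·
e16 timeout(0): 0[back,v=2,x]

2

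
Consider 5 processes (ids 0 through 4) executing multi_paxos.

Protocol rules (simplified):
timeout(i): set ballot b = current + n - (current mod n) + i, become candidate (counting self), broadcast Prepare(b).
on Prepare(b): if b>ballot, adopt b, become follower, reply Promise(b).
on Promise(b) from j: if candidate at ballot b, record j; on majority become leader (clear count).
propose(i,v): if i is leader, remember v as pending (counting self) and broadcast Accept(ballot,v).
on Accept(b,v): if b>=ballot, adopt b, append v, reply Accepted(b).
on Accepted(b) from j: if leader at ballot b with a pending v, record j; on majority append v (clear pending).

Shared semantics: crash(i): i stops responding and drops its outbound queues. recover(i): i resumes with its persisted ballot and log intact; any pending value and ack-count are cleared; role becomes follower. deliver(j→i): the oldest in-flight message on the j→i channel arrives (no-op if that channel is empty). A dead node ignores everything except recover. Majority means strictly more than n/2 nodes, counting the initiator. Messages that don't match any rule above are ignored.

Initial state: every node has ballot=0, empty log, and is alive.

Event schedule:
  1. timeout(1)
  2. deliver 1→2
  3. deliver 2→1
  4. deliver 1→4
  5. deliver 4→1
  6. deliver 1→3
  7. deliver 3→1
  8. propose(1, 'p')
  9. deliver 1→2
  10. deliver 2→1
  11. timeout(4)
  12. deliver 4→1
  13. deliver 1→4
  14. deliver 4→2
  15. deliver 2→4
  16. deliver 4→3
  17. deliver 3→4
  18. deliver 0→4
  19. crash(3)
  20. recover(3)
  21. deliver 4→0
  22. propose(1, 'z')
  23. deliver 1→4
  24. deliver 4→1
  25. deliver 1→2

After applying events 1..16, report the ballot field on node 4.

[1] timeout(1) → N1(cand b6 [-])
[2] deliver 1→2 → N2(foll b6 [-])
[3] deliver 2→1 → ∅
[4] deliver 1→4 → N4(foll b6 [-])
[5] deliver 4→1 → N1(lead b6 [-])
[6] deliver 1→3 → N3(foll b6 [-])
[7] deliver 3→1 → ∅
[8] propose(1,'p') → ∅
[9] deliver 1→2 → N2(foll b6 [p])
[10] deliver 2→1 → ∅
[11] timeout(4) → N4(cand b14 [-])
[12] deliver 4→1 → N1(foll b14 [-])
[13] deliver 1→4 → ∅
[14] deliver 4→2 → N2(foll b14 [p])
[15] deliver 2→4 → ∅
[16] deliver 4→3 → N3(foll b14 [-])

14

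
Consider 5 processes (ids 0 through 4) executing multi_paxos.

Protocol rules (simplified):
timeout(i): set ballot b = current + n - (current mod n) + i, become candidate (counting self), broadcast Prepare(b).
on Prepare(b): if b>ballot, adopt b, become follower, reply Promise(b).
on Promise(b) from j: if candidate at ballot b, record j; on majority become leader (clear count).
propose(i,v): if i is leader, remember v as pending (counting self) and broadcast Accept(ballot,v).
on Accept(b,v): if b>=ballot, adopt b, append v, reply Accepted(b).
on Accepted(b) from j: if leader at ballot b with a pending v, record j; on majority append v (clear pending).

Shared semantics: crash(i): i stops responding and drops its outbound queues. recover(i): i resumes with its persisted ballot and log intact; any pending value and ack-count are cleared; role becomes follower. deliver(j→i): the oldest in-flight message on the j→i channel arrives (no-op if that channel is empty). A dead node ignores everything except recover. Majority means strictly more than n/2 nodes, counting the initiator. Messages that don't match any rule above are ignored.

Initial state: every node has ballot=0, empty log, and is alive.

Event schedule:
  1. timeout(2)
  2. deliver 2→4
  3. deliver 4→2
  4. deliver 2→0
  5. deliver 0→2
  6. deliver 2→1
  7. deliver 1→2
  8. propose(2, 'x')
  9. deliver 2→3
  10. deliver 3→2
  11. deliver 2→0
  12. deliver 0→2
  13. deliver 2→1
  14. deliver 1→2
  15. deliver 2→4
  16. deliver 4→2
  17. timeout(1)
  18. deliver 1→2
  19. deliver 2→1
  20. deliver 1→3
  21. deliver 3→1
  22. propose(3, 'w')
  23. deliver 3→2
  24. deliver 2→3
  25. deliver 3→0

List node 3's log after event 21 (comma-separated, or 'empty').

empty

e1 timeout(2): 2[cand,b=7,-]
e2 deliver 2→4: 4[foll,b=7,-]
e3 deliver 4→2: ·
e4 deliver 2→0: 0[foll,b=7,-]
e5 deliver 0→2: 2[lead,b=7,-]
e6 deliver 2→1: 1[foll,b=7,-]
e7 deliver 1→2: ·
e8 propose(2,'x'): ·
e9 deliver 2→3: 3[foll,b=7,-]
e10 deliver 3→2: ·
e11 deliver 2→0: 0[foll,b=7,x]
e12 deliver 0→2: ·
e13 deliver 2→1: 1[foll,b=7,x]
e14 deliver 1→2: 2[lead,b=7,x]
e15 deliver 2→4: 4[foll,b=7,x]
e16 deliver 4→2: ·
e17 timeout(1): 1[cand,b=11,x]
e18 deliver 1→2: 2[foll,b=11,x]
e19 deliver 2→1: ·
e20 deliver 1→3: 3[foll,b=11,-]
e21 deliver 3→1: 1[lead,b=11,x]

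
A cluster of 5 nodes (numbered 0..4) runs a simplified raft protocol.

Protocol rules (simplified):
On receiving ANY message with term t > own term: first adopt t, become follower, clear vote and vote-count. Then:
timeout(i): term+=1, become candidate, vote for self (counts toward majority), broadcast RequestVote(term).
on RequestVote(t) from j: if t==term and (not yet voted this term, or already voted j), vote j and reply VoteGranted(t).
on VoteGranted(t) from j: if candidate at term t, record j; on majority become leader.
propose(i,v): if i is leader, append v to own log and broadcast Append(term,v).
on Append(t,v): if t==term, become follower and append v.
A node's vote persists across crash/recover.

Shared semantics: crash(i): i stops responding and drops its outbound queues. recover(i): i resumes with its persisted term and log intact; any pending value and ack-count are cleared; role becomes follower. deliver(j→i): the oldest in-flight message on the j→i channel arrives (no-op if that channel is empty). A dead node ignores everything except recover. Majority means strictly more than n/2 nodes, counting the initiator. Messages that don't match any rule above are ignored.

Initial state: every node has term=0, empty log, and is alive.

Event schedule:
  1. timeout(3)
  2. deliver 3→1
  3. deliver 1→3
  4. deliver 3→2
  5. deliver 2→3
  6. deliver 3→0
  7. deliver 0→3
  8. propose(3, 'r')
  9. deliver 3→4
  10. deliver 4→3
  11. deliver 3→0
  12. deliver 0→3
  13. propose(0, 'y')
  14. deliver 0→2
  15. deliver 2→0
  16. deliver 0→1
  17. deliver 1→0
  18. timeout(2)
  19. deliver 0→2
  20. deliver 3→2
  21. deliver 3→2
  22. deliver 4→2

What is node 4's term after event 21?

[1] timeout(3) → N3(cand t1 [-])
[2] deliver 3→1 → N1(foll t1 [-])
[3] deliver 1→3 → ∅
[4] deliver 3→2 → N2(foll t1 [-])
[5] deliver 2→3 → N3(lead t1 [-])
[6] deliver 3→0 → N0(foll t1 [-])
[7] deliver 0→3 → ∅
[8] propose(3,'r') → N3(lead t1 [r])
[9] deliver 3→4 → N4(foll t1 [-])
[10] deliver 4→3 → ∅
[11] deliver 3→0 → N0(foll t1 [r])
[12] deliver 0→3 → ∅
[13] propose(0,'y') → ∅
[14] deliver 0→2 → ∅
[15] deliver 2→0 → ∅
[16] deliver 0→1 → ∅
[17] deliver 1→0 → ∅
[18] timeout(2) → N2(cand t2 [-])
[19] deliver 0→2 → ∅
[20] deliver 3→2 → ∅
[21] deliver 3→2 → ∅

1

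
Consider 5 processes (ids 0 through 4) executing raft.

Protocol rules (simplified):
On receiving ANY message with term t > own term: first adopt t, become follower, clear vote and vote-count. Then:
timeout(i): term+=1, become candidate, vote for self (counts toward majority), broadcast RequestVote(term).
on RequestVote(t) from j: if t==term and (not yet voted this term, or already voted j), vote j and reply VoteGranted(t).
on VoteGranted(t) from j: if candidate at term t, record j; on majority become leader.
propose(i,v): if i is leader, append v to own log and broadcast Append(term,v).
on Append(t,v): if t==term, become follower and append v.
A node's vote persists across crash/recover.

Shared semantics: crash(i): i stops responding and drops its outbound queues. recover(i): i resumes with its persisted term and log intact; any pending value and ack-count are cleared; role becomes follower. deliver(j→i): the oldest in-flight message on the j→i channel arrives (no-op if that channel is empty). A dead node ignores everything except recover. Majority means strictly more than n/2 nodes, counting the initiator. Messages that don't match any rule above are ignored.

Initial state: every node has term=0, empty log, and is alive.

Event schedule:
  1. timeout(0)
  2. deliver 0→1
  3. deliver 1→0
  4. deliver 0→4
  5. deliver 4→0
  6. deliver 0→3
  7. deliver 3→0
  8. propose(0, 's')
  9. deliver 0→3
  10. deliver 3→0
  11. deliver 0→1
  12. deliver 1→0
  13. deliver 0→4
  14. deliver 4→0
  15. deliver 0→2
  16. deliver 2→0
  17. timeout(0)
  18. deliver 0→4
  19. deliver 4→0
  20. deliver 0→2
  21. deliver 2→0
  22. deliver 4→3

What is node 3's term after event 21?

1

1. timeout(0):  <0:cand t1 ->
2. deliver 0→1:  <1:foll t1 ->
3. deliver 1→0:  nop
4. deliver 0→4:  <4:foll t1 ->
5. deliver 4→0:  <0:lead t1 ->
6. deliver 0→3:  <3:foll t1 ->
7. deliver 3→0:  nop
8. propose(0,'s'):  <0:lead t1 s>
9. deliver 0→3:  <3:foll t1 s>
10. deliver 3→0:  nop
11. deliver 0→1:  <1:foll t1 s>
12. deliver 1→0:  nop
13. deliver 0→4:  <4:foll t1 s>
14. deliver 4→0:  nop
15. deliver 0→2:  <2:foll t1 ->
16. deliver 2→0:  nop
17. timeout(0):  <0:cand t2 s>
18. deliver 0→4:  <4:foll t2 s>
19. deliver 4→0:  nop
20. deliver 0→2:  <2:foll t1 s>
21. deliver 2→0:  nop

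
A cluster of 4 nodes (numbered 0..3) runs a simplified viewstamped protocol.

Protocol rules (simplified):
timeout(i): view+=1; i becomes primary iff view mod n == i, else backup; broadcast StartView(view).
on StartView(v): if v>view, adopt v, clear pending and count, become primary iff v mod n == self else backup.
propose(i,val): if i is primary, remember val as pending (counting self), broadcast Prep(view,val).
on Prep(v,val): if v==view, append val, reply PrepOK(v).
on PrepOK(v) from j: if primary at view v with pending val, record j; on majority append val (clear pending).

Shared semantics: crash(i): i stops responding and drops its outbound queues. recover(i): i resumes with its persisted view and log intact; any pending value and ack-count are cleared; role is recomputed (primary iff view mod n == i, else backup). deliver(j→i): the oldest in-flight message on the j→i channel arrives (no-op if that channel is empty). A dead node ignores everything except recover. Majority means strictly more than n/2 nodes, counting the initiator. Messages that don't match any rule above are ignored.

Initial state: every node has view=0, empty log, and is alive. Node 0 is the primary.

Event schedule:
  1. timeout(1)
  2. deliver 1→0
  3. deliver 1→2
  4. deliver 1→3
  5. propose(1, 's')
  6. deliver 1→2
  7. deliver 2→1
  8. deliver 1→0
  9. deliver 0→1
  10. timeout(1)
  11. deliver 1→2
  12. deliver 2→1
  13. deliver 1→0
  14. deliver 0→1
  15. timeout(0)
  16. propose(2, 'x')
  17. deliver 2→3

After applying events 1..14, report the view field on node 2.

[1] timeout(1) → N1(prim v1 [-])
[2] deliver 1→0 → N0(back v1 [-])
[3] deliver 1→2 → N2(back v1 [-])
[4] deliver 1→3 → N3(back v1 [-])
[5] propose(1,'s') → ∅
[6] deliver 1→2 → N2(back v1 [s])
[7] deliver 2→1 → ∅
[8] deliver 1→0 → N0(back v1 [s])
[9] deliver 0→1 → N1(prim v1 [s])
[10] timeout(1) → N1(back v2 [s])
[11] deliver 1→2 → N2(prim v2 [s])
[12] deliver 2→1 → ∅
[13] deliver 1→0 → N0(back v2 [s])
[14] deliver 0→1 → ∅

2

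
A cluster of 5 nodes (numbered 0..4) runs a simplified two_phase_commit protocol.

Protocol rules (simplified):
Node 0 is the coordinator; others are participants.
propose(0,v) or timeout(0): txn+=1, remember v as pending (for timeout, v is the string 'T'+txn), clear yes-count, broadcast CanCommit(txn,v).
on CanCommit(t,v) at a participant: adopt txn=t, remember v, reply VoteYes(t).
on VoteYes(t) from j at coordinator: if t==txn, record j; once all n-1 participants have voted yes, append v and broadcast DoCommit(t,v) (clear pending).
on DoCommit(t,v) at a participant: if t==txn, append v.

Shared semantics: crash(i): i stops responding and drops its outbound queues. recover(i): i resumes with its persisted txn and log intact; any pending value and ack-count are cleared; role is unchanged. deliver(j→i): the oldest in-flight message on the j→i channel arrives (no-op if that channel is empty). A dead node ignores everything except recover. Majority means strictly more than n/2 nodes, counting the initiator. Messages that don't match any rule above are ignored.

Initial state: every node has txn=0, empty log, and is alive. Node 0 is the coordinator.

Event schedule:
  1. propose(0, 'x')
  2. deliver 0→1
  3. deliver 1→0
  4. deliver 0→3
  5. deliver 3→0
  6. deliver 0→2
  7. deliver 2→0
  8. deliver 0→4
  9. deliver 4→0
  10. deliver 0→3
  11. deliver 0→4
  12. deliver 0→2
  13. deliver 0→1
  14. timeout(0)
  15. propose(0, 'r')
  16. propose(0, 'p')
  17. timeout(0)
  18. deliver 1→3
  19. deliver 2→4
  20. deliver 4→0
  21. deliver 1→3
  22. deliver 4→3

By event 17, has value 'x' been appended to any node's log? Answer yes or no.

yes

step 1 propose(0,'x'): 0={coor,t=1,log=-}
step 2 deliver 0→1: 1={part,t=1,log=-}
step 3 deliver 1→0: —
step 4 deliver 0→3: 3={part,t=1,log=-}
step 5 deliver 3→0: —
step 6 deliver 0→2: 2={part,t=1,log=-}
step 7 deliver 2→0: —
step 8 deliver 0→4: 4={part,t=1,log=-}
step 9 deliver 4→0: 0={coor,t=1,log=x}
step 10 deliver 0→3: 3={part,t=1,log=x}
step 11 deliver 0→4: 4={part,t=1,log=x}
step 12 deliver 0→2: 2={part,t=1,log=x}
step 13 deliver 0→1: 1={part,t=1,log=x}
step 14 timeout(0): 0={coor,t=2,log=x}
step 15 propose(0,'r'): 0={coor,t=3,log=x}
step 16 propose(0,'p'): 0={coor,t=4,log=x}
step 17 timeout(0): 0={coor,t=5,log=x}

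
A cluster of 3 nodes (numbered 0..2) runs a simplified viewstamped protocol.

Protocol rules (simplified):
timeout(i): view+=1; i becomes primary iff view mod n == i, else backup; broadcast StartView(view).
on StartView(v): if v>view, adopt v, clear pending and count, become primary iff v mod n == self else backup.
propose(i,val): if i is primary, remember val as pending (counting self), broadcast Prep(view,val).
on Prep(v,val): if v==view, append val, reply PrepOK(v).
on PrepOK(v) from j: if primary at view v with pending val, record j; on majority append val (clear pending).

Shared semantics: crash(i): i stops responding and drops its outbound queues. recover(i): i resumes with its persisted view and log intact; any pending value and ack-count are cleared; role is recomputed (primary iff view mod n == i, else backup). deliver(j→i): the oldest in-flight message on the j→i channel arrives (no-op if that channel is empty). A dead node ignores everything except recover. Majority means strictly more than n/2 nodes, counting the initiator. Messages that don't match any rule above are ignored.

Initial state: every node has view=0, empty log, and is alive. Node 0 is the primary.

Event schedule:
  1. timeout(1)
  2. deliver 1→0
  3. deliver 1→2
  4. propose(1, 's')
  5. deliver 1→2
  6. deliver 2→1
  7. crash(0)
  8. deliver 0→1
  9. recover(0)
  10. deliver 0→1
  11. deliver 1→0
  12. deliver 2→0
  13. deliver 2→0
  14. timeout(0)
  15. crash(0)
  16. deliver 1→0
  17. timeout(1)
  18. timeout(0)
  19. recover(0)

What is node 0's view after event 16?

2

1. timeout(1):  <1:prim v1 ->
2. deliver 1→0:  <0:back v1 ->
3. deliver 1→2:  <2:back v1 ->
4. propose(1,'s'):  nop
5. deliver 1→2:  <2:back v1 s>
6. deliver 2→1:  <1:prim v1 s>
7. crash(0):  <0:✗back v1 ->
8. deliver 0→1:  nop
9. recover(0):  <0:back v1 ->
10. deliver 0→1:  nop
11. deliver 1→0:  <0:back v1 s>
12. deliver 2→0:  nop
13. deliver 2→0:  nop
14. timeout(0):  <0:back v2 s>
15. crash(0):  <0:✗back v2 s>
16. deliver 1→0:  nop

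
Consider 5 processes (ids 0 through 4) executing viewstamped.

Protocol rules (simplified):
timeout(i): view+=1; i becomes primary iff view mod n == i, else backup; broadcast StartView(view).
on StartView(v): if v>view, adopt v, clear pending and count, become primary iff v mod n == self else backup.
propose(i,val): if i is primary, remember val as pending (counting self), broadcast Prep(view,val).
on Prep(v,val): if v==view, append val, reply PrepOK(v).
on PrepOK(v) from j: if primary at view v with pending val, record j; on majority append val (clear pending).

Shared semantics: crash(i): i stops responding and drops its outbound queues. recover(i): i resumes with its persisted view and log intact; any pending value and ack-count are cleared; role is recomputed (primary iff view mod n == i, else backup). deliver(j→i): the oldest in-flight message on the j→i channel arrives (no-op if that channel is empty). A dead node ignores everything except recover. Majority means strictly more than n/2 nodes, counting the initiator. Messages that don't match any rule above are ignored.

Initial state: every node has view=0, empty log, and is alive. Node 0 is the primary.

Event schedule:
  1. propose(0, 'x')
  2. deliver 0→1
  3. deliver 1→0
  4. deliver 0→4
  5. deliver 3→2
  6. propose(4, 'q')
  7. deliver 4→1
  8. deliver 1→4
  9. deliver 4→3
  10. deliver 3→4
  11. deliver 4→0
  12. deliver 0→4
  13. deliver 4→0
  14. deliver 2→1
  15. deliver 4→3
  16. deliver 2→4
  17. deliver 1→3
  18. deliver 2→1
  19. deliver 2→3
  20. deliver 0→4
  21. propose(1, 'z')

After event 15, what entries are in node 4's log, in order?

x

1. propose(0,'x'):  nop
2. deliver 0→1:  <1:back v0 x>
3. deliver 1→0:  nop
4. deliver 0→4:  <4:back v0 x>
5. deliver 3→2:  nop
6. propose(4,'q'):  nop
7. deliver 4→1:  nop
8. deliver 1→4:  nop
9. deliver 4→3:  nop
10. deliver 3→4:  nop
11. deliver 4→0:  <0:prim v0 x>
12. deliver 0→4:  nop
13. deliver 4→0:  nop
14. deliver 2→1:  nop
15. deliver 4→3:  nop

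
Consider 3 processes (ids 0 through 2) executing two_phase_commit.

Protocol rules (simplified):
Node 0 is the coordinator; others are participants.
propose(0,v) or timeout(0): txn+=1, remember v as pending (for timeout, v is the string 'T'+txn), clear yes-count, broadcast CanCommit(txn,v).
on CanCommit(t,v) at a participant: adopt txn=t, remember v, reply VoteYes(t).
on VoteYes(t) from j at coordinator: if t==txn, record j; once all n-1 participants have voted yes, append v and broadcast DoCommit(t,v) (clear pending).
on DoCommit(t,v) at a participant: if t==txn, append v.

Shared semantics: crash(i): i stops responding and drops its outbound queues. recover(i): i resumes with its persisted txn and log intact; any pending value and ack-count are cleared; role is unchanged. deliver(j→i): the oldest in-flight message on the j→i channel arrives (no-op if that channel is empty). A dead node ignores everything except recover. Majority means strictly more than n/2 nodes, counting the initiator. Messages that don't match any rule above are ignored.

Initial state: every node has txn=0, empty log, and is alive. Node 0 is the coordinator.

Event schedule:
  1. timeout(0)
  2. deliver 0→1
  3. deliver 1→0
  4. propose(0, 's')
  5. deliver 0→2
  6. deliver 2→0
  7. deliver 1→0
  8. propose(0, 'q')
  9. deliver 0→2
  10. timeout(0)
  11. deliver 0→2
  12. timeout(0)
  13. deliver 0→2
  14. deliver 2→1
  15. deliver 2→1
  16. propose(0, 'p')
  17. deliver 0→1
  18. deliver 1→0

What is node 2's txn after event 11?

e1 timeout(0): 0[coor,t=1,-]
e2 deliver 0→1: 1[part,t=1,-]
e3 deliver 1→0: ·
e4 propose(0,'s'): 0[coor,t=2,-]
e5 deliver 0→2: 2[part,t=1,-]
e6 deliver 2→0: ·
e7 deliver 1→0: ·
e8 propose(0,'q'): 0[coor,t=3,-]
e9 deliver 0→2: 2[part,t=2,-]
e10 timeout(0): 0[coor,t=4,-]
e11 deliver 0→2: 2[part,t=3,-]

3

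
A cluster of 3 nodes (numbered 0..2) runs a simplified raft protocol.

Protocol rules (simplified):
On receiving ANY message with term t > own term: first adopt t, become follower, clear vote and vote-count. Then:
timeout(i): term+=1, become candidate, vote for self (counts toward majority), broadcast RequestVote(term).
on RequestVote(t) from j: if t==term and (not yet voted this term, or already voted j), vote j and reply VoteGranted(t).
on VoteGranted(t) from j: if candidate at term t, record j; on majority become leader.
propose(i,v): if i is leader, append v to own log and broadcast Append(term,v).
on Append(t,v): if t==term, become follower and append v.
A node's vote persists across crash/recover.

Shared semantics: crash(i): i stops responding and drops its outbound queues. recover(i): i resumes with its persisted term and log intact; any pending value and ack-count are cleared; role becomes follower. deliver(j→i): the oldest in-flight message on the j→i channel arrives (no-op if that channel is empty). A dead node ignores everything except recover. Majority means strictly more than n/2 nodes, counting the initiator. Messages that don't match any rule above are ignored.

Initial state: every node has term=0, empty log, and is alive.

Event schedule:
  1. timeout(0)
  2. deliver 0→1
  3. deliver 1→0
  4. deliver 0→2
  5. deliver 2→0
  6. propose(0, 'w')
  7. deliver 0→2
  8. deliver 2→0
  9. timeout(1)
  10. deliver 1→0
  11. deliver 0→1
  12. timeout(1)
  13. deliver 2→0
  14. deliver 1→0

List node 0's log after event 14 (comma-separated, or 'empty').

w

[1] timeout(0) → N0(cand t1 [-])
[2] deliver 0→1 → N1(foll t1 [-])
[3] deliver 1→0 → N0(lead t1 [-])
[4] deliver 0→2 → N2(foll t1 [-])
[5] deliver 2→0 → ∅
[6] propose(0,'w') → N0(lead t1 [w])
[7] deliver 0→2 → N2(foll t1 [w])
[8] deliver 2→0 → ∅
[9] timeout(1) → N1(cand t2 [-])
[10] deliver 1→0 → N0(foll t2 [w])
[11] deliver 0→1 → ∅
[12] timeout(1) → N1(cand t3 [-])
[13] deliver 2→0 → ∅
[14] deliver 1→0 → N0(foll t3 [w])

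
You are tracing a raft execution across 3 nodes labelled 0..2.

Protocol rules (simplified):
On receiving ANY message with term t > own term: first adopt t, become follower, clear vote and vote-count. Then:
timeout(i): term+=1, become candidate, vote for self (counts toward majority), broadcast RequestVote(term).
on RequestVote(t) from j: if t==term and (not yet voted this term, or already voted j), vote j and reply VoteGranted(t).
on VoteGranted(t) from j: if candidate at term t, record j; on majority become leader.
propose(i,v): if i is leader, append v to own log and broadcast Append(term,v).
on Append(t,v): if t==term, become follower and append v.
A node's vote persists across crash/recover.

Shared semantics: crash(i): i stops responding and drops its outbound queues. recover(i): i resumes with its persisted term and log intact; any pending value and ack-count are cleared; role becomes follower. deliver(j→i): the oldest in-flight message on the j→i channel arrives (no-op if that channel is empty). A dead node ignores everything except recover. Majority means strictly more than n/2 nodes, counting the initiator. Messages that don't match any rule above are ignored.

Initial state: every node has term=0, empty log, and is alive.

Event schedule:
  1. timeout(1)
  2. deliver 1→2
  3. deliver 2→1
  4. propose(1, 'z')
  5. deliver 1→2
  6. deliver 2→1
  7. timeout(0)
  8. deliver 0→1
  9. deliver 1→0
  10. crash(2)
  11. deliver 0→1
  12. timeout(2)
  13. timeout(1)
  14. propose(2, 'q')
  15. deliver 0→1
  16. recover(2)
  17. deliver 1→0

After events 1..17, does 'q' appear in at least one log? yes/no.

step 1 timeout(1): 1={cand,t=1,log=-}
step 2 deliver 1→2: 2={foll,t=1,log=-}
step 3 deliver 2→1: 1={lead,t=1,log=-}
step 4 propose(1,'z'): 1={lead,t=1,log=z}
step 5 deliver 1→2: 2={foll,t=1,log=z}
step 6 deliver 2→1: —
step 7 timeout(0): 0={cand,t=1,log=-}
step 8 deliver 0→1: —
step 9 deliver 1→0: —
step 10 crash(2): 2={✗foll,t=1,log=z}
step 11 deliver 0→1: —
step 12 timeout(2): —
step 13 timeout(1): 1={cand,t=2,log=z}
step 14 propose(2,'q'): —
step 15 deliver 0→1: —
step 16 recover(2): 2={foll,t=1,log=z}
step 17 deliver 1→0: 0={foll,t=1,log=z}

no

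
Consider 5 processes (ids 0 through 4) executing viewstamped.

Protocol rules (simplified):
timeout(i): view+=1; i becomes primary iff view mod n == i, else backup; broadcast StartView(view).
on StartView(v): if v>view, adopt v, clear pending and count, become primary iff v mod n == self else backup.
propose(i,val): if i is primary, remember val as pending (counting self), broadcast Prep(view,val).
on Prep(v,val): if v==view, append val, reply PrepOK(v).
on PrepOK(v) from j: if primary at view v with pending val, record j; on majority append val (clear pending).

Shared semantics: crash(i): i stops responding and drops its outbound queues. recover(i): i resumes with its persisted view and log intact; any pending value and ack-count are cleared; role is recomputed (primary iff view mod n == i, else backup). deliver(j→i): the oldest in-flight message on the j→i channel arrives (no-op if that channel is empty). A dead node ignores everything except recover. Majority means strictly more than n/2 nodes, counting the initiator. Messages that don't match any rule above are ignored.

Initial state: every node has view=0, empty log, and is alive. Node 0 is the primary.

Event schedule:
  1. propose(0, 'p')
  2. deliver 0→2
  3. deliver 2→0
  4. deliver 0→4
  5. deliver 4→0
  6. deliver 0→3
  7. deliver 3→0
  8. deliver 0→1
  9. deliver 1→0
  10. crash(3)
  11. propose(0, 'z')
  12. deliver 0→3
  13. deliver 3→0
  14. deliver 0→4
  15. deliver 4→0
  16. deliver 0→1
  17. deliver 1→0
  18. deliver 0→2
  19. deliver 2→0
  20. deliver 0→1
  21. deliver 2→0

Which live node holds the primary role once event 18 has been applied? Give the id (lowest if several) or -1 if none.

0

after 1 — propose(0,'p'): ·
after 2 — deliver 0→2: n2:back/v0/[p]
after 3 — deliver 2→0: ·
after 4 — deliver 0→4: n4:back/v0/[p]
after 5 — deliver 4→0: n0:prim/v0/[p]
after 6 — deliver 0→3: n3:back/v0/[p]
after 7 — deliver 3→0: ·
after 8 — deliver 0→1: n1:back/v0/[p]
after 9 — deliver 1→0: ·
after 10 — crash(3): n3:✗back/v0/[p]
after 11 — propose(0,'z'): ·
after 12 — deliver 0→3: ·
after 13 — deliver 3→0: ·
after 14 — deliver 0→4: n4:back/v0/[p,z]
after 15 — deliver 4→0: ·
after 16 — deliver 0→1: n1:back/v0/[p,z]
after 17 — deliver 1→0: n0:prim/v0/[p,z]
after 18 — deliver 0→2: n2:back/v0/[p,z]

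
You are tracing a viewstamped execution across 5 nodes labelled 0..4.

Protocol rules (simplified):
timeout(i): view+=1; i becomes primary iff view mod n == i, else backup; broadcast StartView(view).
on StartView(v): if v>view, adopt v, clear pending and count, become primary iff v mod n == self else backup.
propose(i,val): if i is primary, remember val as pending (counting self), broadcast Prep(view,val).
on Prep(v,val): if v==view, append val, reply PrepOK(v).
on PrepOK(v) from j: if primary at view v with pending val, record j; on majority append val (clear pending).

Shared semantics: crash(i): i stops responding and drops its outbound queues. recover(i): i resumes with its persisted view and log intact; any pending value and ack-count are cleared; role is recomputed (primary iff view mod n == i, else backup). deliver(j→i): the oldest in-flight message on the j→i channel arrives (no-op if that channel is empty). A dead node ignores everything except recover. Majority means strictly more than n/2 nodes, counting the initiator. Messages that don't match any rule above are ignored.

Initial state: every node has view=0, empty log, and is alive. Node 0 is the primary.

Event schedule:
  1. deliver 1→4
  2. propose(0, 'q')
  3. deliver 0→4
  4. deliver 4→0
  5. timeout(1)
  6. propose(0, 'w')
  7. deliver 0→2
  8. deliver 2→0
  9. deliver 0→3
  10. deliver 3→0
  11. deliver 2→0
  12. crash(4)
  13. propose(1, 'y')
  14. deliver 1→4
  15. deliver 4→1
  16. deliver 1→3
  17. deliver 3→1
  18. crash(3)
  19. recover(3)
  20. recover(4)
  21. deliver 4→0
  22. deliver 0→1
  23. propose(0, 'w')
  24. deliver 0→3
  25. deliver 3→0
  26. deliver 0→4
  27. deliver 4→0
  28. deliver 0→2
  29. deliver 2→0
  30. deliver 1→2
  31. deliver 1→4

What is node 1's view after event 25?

1

after 1 — deliver 1→4: ·
after 2 — propose(0,'q'): ·
after 3 — deliver 0→4: n4:back/v0/[q]
after 4 — deliver 4→0: ·
after 5 — timeout(1): n1:prim/v1/[-]
after 6 — propose(0,'w'): ·
after 7 — deliver 0→2: n2:back/v0/[q]
after 8 — deliver 2→0: ·
after 9 — deliver 0→3: n3:back/v0/[q]
after 10 — deliver 3→0: n0:prim/v0/[w]
after 11 — deliver 2→0: ·
after 12 — crash(4): n4:✗back/v0/[q]
after 13 — propose(1,'y'): ·
after 14 — deliver 1→4: ·
after 15 — deliver 4→1: ·
after 16 — deliver 1→3: n3:back/v1/[q]
after 17 — deliver 3→1: ·
after 18 — crash(3): n3:✗back/v1/[q]
after 19 — recover(3): n3:back/v1/[q]
after 20 — recover(4): n4:back/v0/[q]
after 21 — deliver 4→0: ·
after 22 — deliver 0→1: ·
after 23 — propose(0,'w'): ·
after 24 — deliver 0→3: ·
after 25 — deliver 3→0: ·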